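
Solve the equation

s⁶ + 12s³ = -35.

Let u = s³. The equation becomes u² + 12u + 35 = 0.
Factor: (u + 7)(u + 5) = 0, so u = -7 or u = -5.
s³ = -7 gives s = -∛(7) ≈ -1.9129.
s³ = -5 gives s = -∛(5) ≈ -1.71.

s = -1.9129 or s = -1.71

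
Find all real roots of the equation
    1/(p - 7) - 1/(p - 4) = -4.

Multiply both sides by (p - 7)(p - 4):
(p - 4) - (p - 7) = -4(p - 7)(p - 4).
Expand and collect terms: -4p^2 + 44p - 115 = 0.
By the quadratic formula, p = (-44 +/- sqrt(96)) / -8, so p ~= 4.2753 or p ~= 6.7247.
Neither value makes a denominator zero (p != 7, p != 4), so both are valid.

p = 4.2753 or p = 6.7247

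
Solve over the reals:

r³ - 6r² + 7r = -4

Rearrange: r³ - 6r² + 7r + 4 = 0.
Possible rational roots are divisors of 4. Testing r = 4 gives 0, so (r - 4) is a factor.
Divide: r³ - 6r² + 7r + 4 = (r - 4)(r² - 2r - 1).
Apply the quadratic formula to r² - 2r - 1 = 0: r = (2 ± √8)/2, i.e. r ≈ 2.4142 or r ≈ -0.4142.

r = -0.4142 or r = 2.4142 or r = 4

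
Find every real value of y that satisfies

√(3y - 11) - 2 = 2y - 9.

y = 3.75 or y = 4

Isolate the radical: √(3y - 11) = 2y - 7.
Square both sides: 3y - 11 = (2y - 7)².
Expand and rearrange: 4y² - 31y + 60 = 0.
Solving gives y = 4 or y = 3.75.
Check each candidate in the original equation:
  y = 4: √(1) = 1, while 2y - 7 = 1 — valid.
  y = 3.75: √(0.25) = 0.5, while 2y - 7 = 0.5 — valid.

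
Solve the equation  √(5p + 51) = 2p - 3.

Square both sides: 5p + 51 = (2p - 3)².
Expand and rearrange: 4p² - 17p - 42 = 0.
Solving gives p = 6 or p = -1.75.
Check each candidate in the original equation:
  p = 6: √(81) = 9, while 2p - 3 = 9 — valid.
  p = -1.75: √(42.25) = 6.5, while 2p - 3 = -6.5 — extraneous.

p = 6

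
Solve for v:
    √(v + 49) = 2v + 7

v = 0

Square both sides: v + 49 = (2v + 7)².
Expand and rearrange: 4v² + 27v = 0.
Solving gives v = 0 or v = -6.75.
Check each candidate in the original equation:
  v = 0: √(49) = 7, while 2v + 7 = 7 — valid.
  v = -6.75: √(42.25) = 6.5, while 2v + 7 = -6.5 — extraneous.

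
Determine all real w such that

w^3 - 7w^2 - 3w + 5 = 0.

Possible rational roots are divisors of 5. Testing w = -1 gives 0, so (w + 1) is a factor.
Divide: w^3 - 7w^2 - 3w + 5 = (w + 1)(w^2 - 8w + 5).
Apply the quadratic formula to w^2 - 8w + 5 = 0: w = (8 +/- sqrt(44))/2, i.e. w ~= 7.3166 or w ~= 0.6834.

w = -1 or w = 0.6834 or w = 7.3166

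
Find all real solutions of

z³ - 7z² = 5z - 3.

Rearrange: z³ - 7z² - 5z + 3 = 0.
Possible rational roots are divisors of 3. Testing z = -1 gives 0, so (z + 1) is a factor.
Divide: z³ - 7z² - 5z + 3 = (z + 1)(z² - 8z + 3).
Apply the quadratic formula to z² - 8z + 3 = 0: z = (8 ± √52)/2, i.e. z ≈ 7.6056 or z ≈ 0.3944.

z = -1 or z = 0.3944 or z = 7.6056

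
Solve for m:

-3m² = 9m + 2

m = -2.7583 or m = -0.2417

Rearrange to standard form: -3m² - 9m - 2 = 0.
Discriminant: (-9)² − 4·(-3)·(-2) = 57.
Quadratic formula: m = (9 ± √57) / (-6).
So m = -3/2 - √(57)/6 ≈ -2.7583 or m = -3/2 + √(57)/6 ≈ -0.2417.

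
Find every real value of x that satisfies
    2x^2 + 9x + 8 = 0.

x = -3.2808 or x = -1.2192

Discriminant: (9)^2 - 4*2*8 = 17.
Quadratic formula: x = (-9 +/- sqrt(17)) / 4.
So x = -9/4 + sqrt(17)/4 ~= -1.2192 or x = -9/4 - sqrt(17)/4 ~= -3.2808.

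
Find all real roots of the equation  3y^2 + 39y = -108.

y = -9 or y = -4

Bring every term to one side: 3y^2 + 39y + 108 = 0.
Factor: 3(y + 9)(y + 4) = 0.
So y = -9 or y = -4.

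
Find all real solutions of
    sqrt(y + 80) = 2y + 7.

Square both sides: y + 80 = (2y + 7)^2.
Expand and rearrange: 4y^2 + 27y - 31 = 0.
Solving gives y = 1 or y = -7.75.
Check each candidate in the original equation:
  y = 1: sqrt(81) = 9, while 2y + 7 = 9 — valid.
  y = -7.75: sqrt(72.25) = 8.5, while 2y + 7 = -8.5 — extraneous.

y = 1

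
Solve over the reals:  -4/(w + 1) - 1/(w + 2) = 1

Multiply both sides by (w + 1)(w + 2):
-4(w + 2) - (w + 1) = (w + 1)(w + 2).
Expand and collect terms: w² + 8w + 11 = 0.
By the quadratic formula, w = (-8 ± √20) / 2, so w ≈ -1.7639 or w ≈ -6.2361.
Neither value makes a denominator zero (w ≠ -1, w ≠ -2), so both are valid.

w = -6.2361 or w = -1.7639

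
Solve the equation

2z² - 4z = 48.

z = -4 or z = 6

Bring every term to one side: 2z² - 4z - 48 = 0.
Factor: 2(z + 4)(z - 6) = 0.
So z = -4 or z = 6.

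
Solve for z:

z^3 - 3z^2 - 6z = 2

z = -1 or z = -0.4495 or z = 4.4495

Rearrange: z^3 - 3z^2 - 6z - 2 = 0.
Possible rational roots are divisors of -2. Testing z = -1 gives 0, so (z + 1) is a factor.
Divide: z^3 - 3z^2 - 6z - 2 = (z + 1)(z^2 - 4z - 2).
Apply the quadratic formula to z^2 - 4z - 2 = 0: z = (4 +/- sqrt(24))/2, i.e. z ~= 4.4495 or z ~= -0.4495.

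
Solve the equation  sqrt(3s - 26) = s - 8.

Square both sides: 3s - 26 = (s - 8)^2.
Expand and rearrange: s^2 - 19s + 90 = 0.
Solving gives s = 10 or s = 9.
Check each candidate in the original equation:
  s = 10: sqrt(4) = 2, while s - 8 = 2 — valid.
  s = 9: sqrt(1) = 1, while s - 8 = 1 — valid.

s = 9 or s = 10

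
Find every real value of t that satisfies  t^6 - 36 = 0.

t = -1.8171 or t = 1.8171

Let u = t^3. The equation becomes u^2 - 36 = 0.
Factor: (u - 6)(u + 6) = 0, so u = 6 or u = -6.
t^3 = 6 gives t = (6)^(1/3) ~= 1.8171.
t^3 = -6 gives t = -(6)^(1/3) ~= -1.8171.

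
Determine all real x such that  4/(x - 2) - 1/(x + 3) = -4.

x = -2.6821 or x = 0.9321

Multiply both sides by (x - 2)(x + 3):
4(x + 3) - (x - 2) = -4(x - 2)(x + 3).
Expand and collect terms: -4x^2 - 7x + 10 = 0.
By the quadratic formula, x = (7 +/- sqrt(209)) / -8, so x ~= -2.6821 or x ~= 0.9321.
Neither value makes a denominator zero (x != 2, x != -3), so both are valid.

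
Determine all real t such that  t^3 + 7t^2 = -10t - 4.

Rearrange: t^3 + 7t^2 + 10t + 4 = 0.
Possible rational roots are divisors of 4. Testing t = -1 gives 0, so (t + 1) is a factor.
Divide: t^3 + 7t^2 + 10t + 4 = (t + 1)(t^2 + 6t + 4).
Apply the quadratic formula to t^2 + 6t + 4 = 0: t = (-6 +/- sqrt(20))/2, i.e. t ~= -0.7639 or t ~= -5.2361.

t = -5.2361 or t = -1 or t = -0.7639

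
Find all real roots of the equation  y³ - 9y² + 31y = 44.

y = 4

Rearrange: y³ - 9y² + 31y - 44 = 0.
Possible rational roots are divisors of -44. Testing y = 4 gives 0, so (y - 4) is a factor.
Divide: y³ - 9y² + 31y - 44 = (y - 4)(y² - 5y + 11).
The quadratic y² - 5y + 11 has discriminant -19 < 0, so no further real roots.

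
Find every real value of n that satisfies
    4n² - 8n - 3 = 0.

Discriminant: (-8)² − 4·4·(-3) = 112.
Quadratic formula: n = (8 ± √112) / 8.
So n = 1 + √(7)/2 ≈ 2.3229 or n = 1 - √(7)/2 ≈ -0.3229.

n = -0.3229 or n = 2.3229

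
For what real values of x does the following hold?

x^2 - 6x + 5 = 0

x = 1 or x = 5

Factor: (x - 1)(x - 5) = 0.
So x = 1 or x = 5.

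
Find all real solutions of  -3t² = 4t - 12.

t = -2.7749 or t = 1.4415

Rearrange to standard form: -3t² - 4t + 12 = 0.
Discriminant: (-4)² − 4·(-3)·12 = 160.
Quadratic formula: t = (4 ± √160) / (-6).
So t = -2·√(10)/3 - 2/3 ≈ -2.7749 or t = -2/3 + 2·√(10)/3 ≈ 1.4415.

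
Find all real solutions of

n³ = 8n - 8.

n = -3.2361 or n = 1.2361 or n = 2

Rearrange: n³ - 8n + 8 = 0.
Possible rational roots are divisors of 8. Testing n = 2 gives 0, so (n - 2) is a factor.
Divide: n³ - 8n + 8 = (n - 2)(n² + 2n - 4).
Apply the quadratic formula to n² + 2n - 4 = 0: n = (-2 ± √20)/2, i.e. n ≈ 1.2361 or n ≈ -3.2361.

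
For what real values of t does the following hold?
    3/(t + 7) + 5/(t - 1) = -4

Multiply both sides by (t + 7)(t - 1):
3(t - 1) + 5(t + 7) = -4(t + 7)(t - 1).
Expand and collect terms: -4t² - 32t - 4 = 0.
By the quadratic formula, t = (32 ± √960) / -8, so t ≈ -7.873 or t ≈ -0.127.
Neither value makes a denominator zero (t ≠ -7, t ≠ 1), so both are valid.

t = -7.873 or t = -0.127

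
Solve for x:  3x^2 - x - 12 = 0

x = -1.8403 or x = 2.1736

Discriminant: (-1)^2 - 4*3*(-12) = 145.
Quadratic formula: x = (1 +/- sqrt(145)) / 6.
So x = 1/6 + sqrt(145)/6 ~= 2.1736 or x = 1/6 - sqrt(145)/6 ~= -1.8403.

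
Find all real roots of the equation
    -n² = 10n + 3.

Rearrange to standard form: -n² - 10n - 3 = 0.
Discriminant: (-10)² − 4·(-1)·(-3) = 88.
Quadratic formula: n = (10 ± √88) / (-2).
So n = -5 - √(22) ≈ -9.6904 or n = -5 + √(22) ≈ -0.3096.

n = -9.6904 or n = -0.3096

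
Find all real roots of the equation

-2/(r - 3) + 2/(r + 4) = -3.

Multiply both sides by (r - 3)(r + 4):
-2(r + 4) + 2(r - 3) = -3(r - 3)(r + 4).
Expand and collect terms: -3r² - 3r + 50 = 0.
By the quadratic formula, r = (3 ± √609) / -6, so r ≈ -4.613 or r ≈ 3.613.
Neither value makes a denominator zero (r ≠ 3, r ≠ -4), so both are valid.

r = -4.613 or r = 3.613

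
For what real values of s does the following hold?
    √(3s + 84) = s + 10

Square both sides: 3s + 84 = (s + 10)².
Expand and rearrange: s² + 17s + 16 = 0.
Solving gives s = -1 or s = -16.
Check each candidate in the original equation:
  s = -1: √(81) = 9, while s + 10 = 9 — valid.
  s = -16: √(36) = 6, while s + 10 = -6 — extraneous.

s = -1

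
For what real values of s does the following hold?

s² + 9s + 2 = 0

Discriminant: (9)² − 4·1·2 = 73.
Quadratic formula: s = (-9 ± √73) / 2.
So s = -9/2 + √(73)/2 ≈ -0.228 or s = -9/2 - √(73)/2 ≈ -8.772.

s = -8.772 or s = -0.228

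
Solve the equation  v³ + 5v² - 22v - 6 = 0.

Possible rational roots are divisors of -6. Testing v = 3 gives 0, so (v - 3) is a factor.
Divide: v³ + 5v² - 22v - 6 = (v - 3)(v² + 8v + 2).
Apply the quadratic formula to v² + 8v + 2 = 0: v = (-8 ± √56)/2, i.e. v ≈ -0.2583 or v ≈ -7.7417.

v = -7.7417 or v = -0.2583 or v = 3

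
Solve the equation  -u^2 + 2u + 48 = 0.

u = -6 or u = 8

Factor: -1(u + 6)(u - 8) = 0.
So u = -6 or u = 8.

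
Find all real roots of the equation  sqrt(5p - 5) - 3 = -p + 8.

p = 6

Isolate the radical: sqrt(5p - 5) = -p + 11.
Square both sides: 5p - 5 = (-p + 11)^2.
Expand and rearrange: p^2 - 27p + 126 = 0.
Solving gives p = 21 or p = 6.
Check each candidate in the original equation:
  p = 21: sqrt(100) = 10, while -p + 11 = -10 — extraneous.
  p = 6: sqrt(25) = 5, while -p + 11 = 5 — valid.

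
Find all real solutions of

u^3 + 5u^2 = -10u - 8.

Rearrange: u^3 + 5u^2 + 10u + 8 = 0.
Possible rational roots are divisors of 8. Testing u = -2 gives 0, so (u + 2) is a factor.
Divide: u^3 + 5u^2 + 10u + 8 = (u + 2)(u^2 + 3u + 4).
The quadratic u^2 + 3u + 4 has discriminant -7 < 0, so no further real roots.

u = -2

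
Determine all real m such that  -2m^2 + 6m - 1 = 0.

Discriminant: (6)^2 - 4*(-2)*(-1) = 28.
Quadratic formula: m = (-6 +/- sqrt(28)) / (-4).
So m = 3/2 - sqrt(7)/2 ~= 0.1771 or m = sqrt(7)/2 + 3/2 ~= 2.8229.

m = 0.1771 or m = 2.8229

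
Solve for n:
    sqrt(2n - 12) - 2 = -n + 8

n = 8

Isolate the radical: sqrt(2n - 12) = -n + 10.
Square both sides: 2n - 12 = (-n + 10)^2.
Expand and rearrange: n^2 - 22n + 112 = 0.
Solving gives n = 14 or n = 8.
Check each candidate in the original equation:
  n = 14: sqrt(16) = 4, while -n + 10 = -4 — extraneous.
  n = 8: sqrt(4) = 2, while -n + 10 = 2 — valid.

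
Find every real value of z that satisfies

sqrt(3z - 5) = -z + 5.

Square both sides: 3z - 5 = (-z + 5)^2.
Expand and rearrange: z^2 - 13z + 30 = 0.
Solving gives z = 10 or z = 3.
Check each candidate in the original equation:
  z = 10: sqrt(25) = 5, while -z + 5 = -5 — extraneous.
  z = 3: sqrt(4) = 2, while -z + 5 = 2 — valid.

z = 3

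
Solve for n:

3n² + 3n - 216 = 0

n = -9 or n = 8

Factor: 3(n - 8)(n + 9) = 0.
So n = 8 or n = -9.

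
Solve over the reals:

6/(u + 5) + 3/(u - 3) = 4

Multiply both sides by (u + 5)(u - 3):
6(u - 3) + 3(u + 5) = 4(u + 5)(u - 3).
Expand and collect terms: 4u^2 - u - 57 = 0.
By the quadratic formula, u = (1 +/- sqrt(913)) / 8, so u ~= 3.902 or u ~= -3.652.
Neither value makes a denominator zero (u != -5, u != 3), so both are valid.

u = -3.652 or u = 3.902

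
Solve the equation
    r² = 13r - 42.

Bring every term to one side: r² - 13r + 42 = 0.
Factor: (r - 6)(r - 7) = 0.
So r = 6 or r = 7.

r = 6 or r = 7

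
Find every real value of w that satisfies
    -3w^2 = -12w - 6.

w = -0.4495 or w = 4.4495

Rearrange to standard form: -3w^2 + 12w + 6 = 0.
Discriminant: (12)^2 - 4*(-3)*6 = 216.
Quadratic formula: w = (-12 +/- sqrt(216)) / (-6).
So w = 2 - sqrt(6) ~= -0.4495 or w = 2 + sqrt(6) ~= 4.4495.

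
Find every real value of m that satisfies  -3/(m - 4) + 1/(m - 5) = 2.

m = 2.7753 or m = 5.2247

Multiply both sides by (m - 4)(m - 5):
-3(m - 5) + (m - 4) = 2(m - 4)(m - 5).
Expand and collect terms: 2m^2 - 16m + 29 = 0.
By the quadratic formula, m = (16 +/- sqrt(24)) / 4, so m ~= 5.2247 or m ~= 2.7753.
Neither value makes a denominator zero (m != 4, m != 5), so both are valid.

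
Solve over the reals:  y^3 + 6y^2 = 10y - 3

Rearrange: y^3 + 6y^2 - 10y + 3 = 0.
Possible rational roots are divisors of 3. Testing y = 1 gives 0, so (y - 1) is a factor.
Divide: y^3 + 6y^2 - 10y + 3 = (y - 1)(y^2 + 7y - 3).
Apply the quadratic formula to y^2 + 7y - 3 = 0: y = (-7 +/- sqrt(61))/2, i.e. y ~= 0.4051 or y ~= -7.4051.

y = -7.4051 or y = 0.4051 or y = 1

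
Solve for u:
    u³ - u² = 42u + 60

u = -5 or u = -1.5826 or u = 7.5826

Rearrange: u³ - u² - 42u - 60 = 0.
Possible rational roots are divisors of -60. Testing u = -5 gives 0, so (u + 5) is a factor.
Divide: u³ - u² - 42u - 60 = (u + 5)(u² - 6u - 12).
Apply the quadratic formula to u² - 6u - 12 = 0: u = (6 ± √84)/2, i.e. u ≈ 7.5826 or u ≈ -1.5826.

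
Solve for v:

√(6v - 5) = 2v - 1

v = 1 or v = 1.5

Square both sides: 6v - 5 = (2v - 1)².
Expand and rearrange: 4v² - 10v + 6 = 0.
Solving gives v = 1.5 or v = 1.
Check each candidate in the original equation:
  v = 1.5: √(4) = 2, while 2v - 1 = 2 — valid.
  v = 1: √(1) = 1, while 2v - 1 = 1 — valid.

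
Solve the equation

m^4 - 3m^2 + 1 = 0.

Let u = m^2. The equation becomes u^2 - 3u + 1 = 0.
By the quadratic formula, u = sqrt(5)/2 + 3/2 or u = 3/2 - sqrt(5)/2.
m^2 = sqrt(5)/2 + 3/2 gives m = +/-(1/2 + sqrt(5)/2) ~= +/-1.618.
m^2 = 3/2 - sqrt(5)/2 gives m = +/-(-1/2 + sqrt(5)/2) ~= +/-0.618.

m = -1.618 or m = -0.618 or m = 0.618 or m = 1.618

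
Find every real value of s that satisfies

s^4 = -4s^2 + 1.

Let u = s^2. The equation becomes u^2 + 4u - 1 = 0.
By the quadratic formula, u = -2 + sqrt(5) or u = -sqrt(5) - 2.
s^2 = -2 + sqrt(5) gives s = +/-sqrt(-2 + sqrt(5)) ~= +/-0.4859.
s^2 = -sqrt(5) - 2 < 0 has no real solution.

s = -0.4859 or s = 0.4859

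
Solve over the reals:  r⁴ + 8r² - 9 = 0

r = -1 or r = 1

Let u = r². The equation becomes u² + 8u - 9 = 0.
Factor: (u - 1)(u + 9) = 0, so u = 1 or u = -9.
r² = 1 gives r = ±1.
r² = -9 < 0 has no real solution.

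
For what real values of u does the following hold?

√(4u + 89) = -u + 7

u = -2

Square both sides: 4u + 89 = (-u + 7)².
Expand and rearrange: u² - 18u - 40 = 0.
Solving gives u = 20 or u = -2.
Check each candidate in the original equation:
  u = 20: √(169) = 13, while -u + 7 = -13 — extraneous.
  u = -2: √(81) = 9, while -u + 7 = 9 — valid.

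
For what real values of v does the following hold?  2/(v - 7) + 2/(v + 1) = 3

Multiply both sides by (v - 7)(v + 1):
2(v + 1) + 2(v - 7) = 3(v - 7)(v + 1).
Expand and collect terms: 3v^2 - 22v - 9 = 0.
By the quadratic formula, v = (22 +/- sqrt(592)) / 6, so v ~= 7.7218 or v ~= -0.3885.
Neither value makes a denominator zero (v != 7, v != -1), so both are valid.

v = -0.3885 or v = 7.7218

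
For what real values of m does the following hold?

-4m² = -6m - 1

Rearrange to standard form: -4m² + 6m + 1 = 0.
Discriminant: (6)² − 4·(-4)·1 = 52.
Quadratic formula: m = (-6 ± √52) / (-8).
So m = 3/4 - √(13)/4 ≈ -0.1514 or m = 3/4 + √(13)/4 ≈ 1.6514.

m = -0.1514 or m = 1.6514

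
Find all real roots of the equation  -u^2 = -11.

Rearrange to standard form: -u^2 + 11 = 0.
Discriminant: (0)^2 - 4*(-1)*11 = 44.
Quadratic formula: u = (0 +/- sqrt(44)) / (-2).
So u = -sqrt(11) ~= -3.3166 or u = sqrt(11) ~= 3.3166.

u = -3.3166 or u = 3.3166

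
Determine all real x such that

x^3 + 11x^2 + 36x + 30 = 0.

Possible rational roots are divisors of 30. Testing x = -5 gives 0, so (x + 5) is a factor.
Divide: x^3 + 11x^2 + 36x + 30 = (x + 5)(x^2 + 6x + 6).
Apply the quadratic formula to x^2 + 6x + 6 = 0: x = (-6 +/- sqrt(12))/2, i.e. x ~= -1.2679 or x ~= -4.7321.

x = -5 or x = -4.7321 or x = -1.2679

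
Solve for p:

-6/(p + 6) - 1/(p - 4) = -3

Multiply both sides by (p + 6)(p - 4):
-6(p - 4) - (p + 6) = -3(p + 6)(p - 4).
Expand and collect terms: -3p^2 + p + 54 = 0.
By the quadratic formula, p = (-1 +/- sqrt(649)) / -6, so p ~= -4.0792 or p ~= 4.4126.
Neither value makes a denominator zero (p != -6, p != 4), so both are valid.

p = -4.0792 or p = 4.4126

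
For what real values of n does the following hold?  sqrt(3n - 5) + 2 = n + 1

Isolate the radical: sqrt(3n - 5) = n - 1.
Square both sides: 3n - 5 = (n - 1)^2.
Expand and rearrange: n^2 - 5n + 6 = 0.
Solving gives n = 3 or n = 2.
Check each candidate in the original equation:
  n = 3: sqrt(4) = 2, while n - 1 = 2 — valid.
  n = 2: sqrt(1) = 1, while n - 1 = 1 — valid.

n = 2 or n = 3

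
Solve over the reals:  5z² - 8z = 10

z = -0.8248 or z = 2.4248

Rearrange to standard form: 5z² - 8z - 10 = 0.
Discriminant: (-8)² − 4·5·(-10) = 264.
Quadratic formula: z = (8 ± √264) / 10.
So z = 4/5 + √(66)/5 ≈ 2.4248 or z = 4/5 - √(66)/5 ≈ -0.8248.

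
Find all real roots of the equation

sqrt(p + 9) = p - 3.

Square both sides: p + 9 = (p - 3)^2.
Expand and rearrange: p^2 - 7p = 0.
Solving gives p = 7 or p = 0.
Check each candidate in the original equation:
  p = 7: sqrt(16) = 4, while p - 3 = 4 — valid.
  p = 0: sqrt(9) = 3, while p - 3 = -3 — extraneous.

p = 7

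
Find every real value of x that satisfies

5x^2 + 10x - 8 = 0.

x = -2.6125 or x = 0.6125

Discriminant: (10)^2 - 4*5*(-8) = 260.
Quadratic formula: x = (-10 +/- sqrt(260)) / 10.
So x = -1 + sqrt(65)/5 ~= 0.6125 or x = -sqrt(65)/5 - 1 ~= -2.6125.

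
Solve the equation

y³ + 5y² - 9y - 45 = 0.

y = -5 or y = -3 or y = 3

Possible rational roots are divisors of -45. Testing y = -5 gives 0, so (y + 5) is a factor.
Divide: y³ + 5y² - 9y - 45 = (y + 5)(y² - 9).
Factor the quadratic: y = 3 or y = -3.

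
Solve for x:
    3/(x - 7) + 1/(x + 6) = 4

x = -5.7639 or x = 7.7639

Multiply both sides by (x - 7)(x + 6):
3(x + 6) + (x - 7) = 4(x - 7)(x + 6).
Expand and collect terms: 4x² - 8x - 179 = 0.
By the quadratic formula, x = (8 ± √2928) / 8, so x ≈ 7.7639 or x ≈ -5.7639.
Neither value makes a denominator zero (x ≠ 7, x ≠ -6), so both are valid.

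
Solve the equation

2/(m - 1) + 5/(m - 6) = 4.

m = 1.3933 or m = 7.3567

Multiply both sides by (m - 1)(m - 6):
2(m - 6) + 5(m - 1) = 4(m - 1)(m - 6).
Expand and collect terms: 4m^2 - 35m + 41 = 0.
By the quadratic formula, m = (35 +/- sqrt(569)) / 8, so m ~= 7.3567 or m ~= 1.3933.
Neither value makes a denominator zero (m != 1, m != 6), so both are valid.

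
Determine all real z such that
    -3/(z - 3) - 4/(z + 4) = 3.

z = -5.5109 or z = 2.1775

Multiply both sides by (z - 3)(z + 4):
-3(z + 4) - 4(z - 3) = 3(z - 3)(z + 4).
Expand and collect terms: 3z^2 + 10z - 36 = 0.
By the quadratic formula, z = (-10 +/- sqrt(532)) / 6, so z ~= 2.1775 or z ~= -5.5109.
Neither value makes a denominator zero (z != 3, z != -4), so both are valid.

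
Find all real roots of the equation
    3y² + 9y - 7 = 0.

y = -3.6409 or y = 0.6409

Discriminant: (9)² − 4·3·(-7) = 165.
Quadratic formula: y = (-9 ± √165) / 6.
So y = -3/2 + √(165)/6 ≈ 0.6409 or y = -√(165)/6 - 3/2 ≈ -3.6409.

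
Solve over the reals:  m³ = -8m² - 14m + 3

m = -5.1926 or m = -3 or m = 0.1926

Rearrange: m³ + 8m² + 14m - 3 = 0.
Possible rational roots are divisors of -3. Testing m = -3 gives 0, so (m + 3) is a factor.
Divide: m³ + 8m² + 14m - 3 = (m + 3)(m² + 5m - 1).
Apply the quadratic formula to m² + 5m - 1 = 0: m = (-5 ± √29)/2, i.e. m ≈ 0.1926 or m ≈ -5.1926.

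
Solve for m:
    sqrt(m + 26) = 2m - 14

Square both sides: m + 26 = (2m - 14)^2.
Expand and rearrange: 4m^2 - 57m + 170 = 0.
Solving gives m = 10 or m = 4.25.
Check each candidate in the original equation:
  m = 10: sqrt(36) = 6, while 2m - 14 = 6 — valid.
  m = 4.25: sqrt(30.25) = 5.5, while 2m - 14 = -5.5 — extraneous.

m = 10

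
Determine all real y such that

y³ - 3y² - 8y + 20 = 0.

Possible rational roots are divisors of 20. Testing y = 2 gives 0, so (y - 2) is a factor.
Divide: y³ - 3y² - 8y + 20 = (y - 2)(y² - y - 10).
Apply the quadratic formula to y² - y - 10 = 0: y = (1 ± √41)/2, i.e. y ≈ 3.7016 or y ≈ -2.7016.

y = -2.7016 or y = 2 or y = 3.7016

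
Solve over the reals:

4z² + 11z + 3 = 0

z = -2.443 or z = -0.307

Discriminant: (11)² − 4·4·3 = 73.
Quadratic formula: z = (-11 ± √73) / 8.
So z = -11/8 + √(73)/8 ≈ -0.307 or z = -11/8 - √(73)/8 ≈ -2.443.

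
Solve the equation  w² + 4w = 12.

w = -6 or w = 2

Bring every term to one side: w² + 4w - 12 = 0.
Factor: (w + 6)(w - 2) = 0.
So w = -6 or w = 2.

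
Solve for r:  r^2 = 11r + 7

r = -0.6033 or r = 11.6033

Rearrange to standard form: r^2 - 11r - 7 = 0.
Discriminant: (-11)^2 - 4*1*(-7) = 149.
Quadratic formula: r = (11 +/- sqrt(149)) / 2.
So r = 11/2 + sqrt(149)/2 ~= 11.6033 or r = 11/2 - sqrt(149)/2 ~= -0.6033.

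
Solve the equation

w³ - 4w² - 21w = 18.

w = -2 or w = -1.2426 or w = 7.2426

Rearrange: w³ - 4w² - 21w - 18 = 0.
Possible rational roots are divisors of -18. Testing w = -2 gives 0, so (w + 2) is a factor.
Divide: w³ - 4w² - 21w - 18 = (w + 2)(w² - 6w - 9).
Apply the quadratic formula to w² - 6w - 9 = 0: w = (6 ± √72)/2, i.e. w ≈ 7.2426 or w ≈ -1.2426.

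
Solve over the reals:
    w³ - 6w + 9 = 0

Possible rational roots are divisors of 9. Testing w = -3 gives 0, so (w + 3) is a factor.
Divide: w³ - 6w + 9 = (w + 3)(w² - 3w + 3).
The quadratic w² - 3w + 3 has discriminant -3 < 0, so no further real roots.

w = -3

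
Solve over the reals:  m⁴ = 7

Let u = m². The equation becomes u² - 7 = 0.
By the quadratic formula, u = √(7) or u = -√(7).
m² = √(7) gives m = ±7^(1/4) ≈ ±1.6266.
m² = -√(7) < 0 has no real solution.

m = -1.6266 or m = 1.6266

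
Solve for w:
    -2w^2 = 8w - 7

w = -4.7386 or w = 0.7386

Rearrange to standard form: -2w^2 - 8w + 7 = 0.
Discriminant: (-8)^2 - 4*(-2)*7 = 120.
Quadratic formula: w = (8 +/- sqrt(120)) / (-4).
So w = -sqrt(30)/2 - 2 ~= -4.7386 or w = -2 + sqrt(30)/2 ~= 0.7386.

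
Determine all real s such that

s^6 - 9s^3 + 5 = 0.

s = 0.841 or s = 2.0332

Let u = s^3. The equation becomes u^2 - 9u + 5 = 0.
By the quadratic formula, u = sqrt(61)/2 + 9/2 or u = 9/2 - sqrt(61)/2.
s^3 = sqrt(61)/2 + 9/2 gives s = (sqrt(61)/2 + 9/2)^(1/3) ~= 2.0332.
s^3 = 9/2 - sqrt(61)/2 gives s = (9/2 - sqrt(61)/2)^(1/3) ~= 0.841.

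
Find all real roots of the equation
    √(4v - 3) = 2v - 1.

Square both sides: 4v - 3 = (2v - 1)².
Expand and rearrange: 4v² - 8v + 4 = 0.
This gives the repeated root v = 1.
Check in the original equation:
  v = 1: √(1) = 1, while 2v - 1 = 1 — valid.

v = 1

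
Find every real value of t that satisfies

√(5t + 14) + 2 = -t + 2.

Isolate the radical: √(5t + 14) = -t.
Square both sides: 5t + 14 = (-t)².
Expand and rearrange: t² - 5t - 14 = 0.
Solving gives t = 7 or t = -2.
Check each candidate in the original equation:
  t = 7: √(49) = 7, while -t = -7 — extraneous.
  t = -2: √(4) = 2, while -t = 2 — valid.

t = -2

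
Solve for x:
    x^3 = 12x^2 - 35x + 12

Rearrange: x^3 - 12x^2 + 35x - 12 = 0.
Possible rational roots are divisors of -12. Testing x = 4 gives 0, so (x - 4) is a factor.
Divide: x^3 - 12x^2 + 35x - 12 = (x - 4)(x^2 - 8x + 3).
Apply the quadratic formula to x^2 - 8x + 3 = 0: x = (8 +/- sqrt(52))/2, i.e. x ~= 7.6056 or x ~= 0.3944.

x = 0.3944 or x = 4 or x = 7.6056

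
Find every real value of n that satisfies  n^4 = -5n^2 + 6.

n = -1 or n = 1

Let u = n^2. The equation becomes u^2 + 5u - 6 = 0.
Factor: (u - 1)(u + 6) = 0, so u = 1 or u = -6.
n^2 = 1 gives n = +/-1.
n^2 = -6 < 0 has no real solution.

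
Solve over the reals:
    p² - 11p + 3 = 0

Discriminant: (-11)² − 4·1·3 = 109.
Quadratic formula: p = (11 ± √109) / 2.
So p = √(109)/2 + 11/2 ≈ 10.7202 or p = 11/2 - √(109)/2 ≈ 0.2798.

p = 0.2798 or p = 10.7202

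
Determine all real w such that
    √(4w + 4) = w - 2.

w = 8

Square both sides: 4w + 4 = (w - 2)².
Expand and rearrange: w² - 8w = 0.
Solving gives w = 8 or w = 0.
Check each candidate in the original equation:
  w = 8: √(36) = 6, while w - 2 = 6 — valid.
  w = 0: √(4) = 2, while w - 2 = -2 — extraneous.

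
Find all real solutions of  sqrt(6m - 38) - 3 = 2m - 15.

Isolate the radical: sqrt(6m - 38) = 2m - 12.
Square both sides: 6m - 38 = (2m - 12)^2.
Expand and rearrange: 4m^2 - 54m + 182 = 0.
Solving gives m = 7 or m = 6.5.
Check each candidate in the original equation:
  m = 7: sqrt(4) = 2, while 2m - 12 = 2 — valid.
  m = 6.5: sqrt(1) = 1, while 2m - 12 = 1 — valid.

m = 6.5 or m = 7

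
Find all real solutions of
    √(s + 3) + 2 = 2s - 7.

s = 6

Isolate the radical: √(s + 3) = 2s - 9.
Square both sides: s + 3 = (2s - 9)².
Expand and rearrange: 4s² - 37s + 78 = 0.
Solving gives s = 6 or s = 3.25.
Check each candidate in the original equation:
  s = 6: √(9) = 3, while 2s - 9 = 3 — valid.
  s = 3.25: √(6.25) = 2.5, while 2s - 9 = -2.5 — extraneous.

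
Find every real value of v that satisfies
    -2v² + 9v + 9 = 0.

Discriminant: (9)² − 4·(-2)·9 = 153.
Quadratic formula: v = (-9 ± √153) / (-4).
So v = 9/4 - 3·√(17)/4 ≈ -0.8423 or v = 9/4 + 3·√(17)/4 ≈ 5.3423.

v = -0.8423 or v = 5.3423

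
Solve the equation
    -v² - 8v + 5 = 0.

Discriminant: (-8)² − 4·(-1)·5 = 84.
Quadratic formula: v = (8 ± √84) / (-2).
So v = -√(21) - 4 ≈ -8.5826 or v = -4 + √(21) ≈ 0.5826.

v = -8.5826 or v = 0.5826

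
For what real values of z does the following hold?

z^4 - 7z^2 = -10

z = -2.2361 or z = -1.4142 or z = 1.4142 or z = 2.2361

Let u = z^2. The equation becomes u^2 - 7u + 10 = 0.
Factor: (u - 2)(u - 5) = 0, so u = 2 or u = 5.
z^2 = 2 gives z = +/-sqrt(2) ~= +/-1.4142.
z^2 = 5 gives z = +/-sqrt(5) ~= +/-2.2361.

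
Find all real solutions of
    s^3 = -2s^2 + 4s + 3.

Rearrange: s^3 + 2s^2 - 4s - 3 = 0.
Possible rational roots are divisors of -3. Testing s = -3 gives 0, so (s + 3) is a factor.
Divide: s^3 + 2s^2 - 4s - 3 = (s + 3)(s^2 - s - 1).
Apply the quadratic formula to s^2 - s - 1 = 0: s = (1 +/- sqrt(5))/2, i.e. s ~= 1.618 or s ~= -0.618.

s = -3 or s = -0.618 or s = 1.618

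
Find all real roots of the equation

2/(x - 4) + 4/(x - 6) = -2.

x = 2 or x = 5

Multiply both sides by (x - 4)(x - 6):
2(x - 6) + 4(x - 4) = -2(x - 4)(x - 6).
Expand and collect terms: -2x^2 + 14x - 20 = 0.
Factor or apply the quadratic formula: x = 2 or x = 5.
Neither value makes a denominator zero (x != 4, x != 6), so both are valid.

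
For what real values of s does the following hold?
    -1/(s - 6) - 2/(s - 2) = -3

Multiply both sides by (s - 6)(s - 2):
-(s - 2) - 2(s - 6) = -3(s - 6)(s - 2).
Expand and collect terms: -3s² + 27s - 50 = 0.
By the quadratic formula, s = (-27 ± √129) / -6, so s ≈ 2.607 or s ≈ 6.393.
Neither value makes a denominator zero (s ≠ 6, s ≠ 2), so both are valid.

s = 2.607 or s = 6.393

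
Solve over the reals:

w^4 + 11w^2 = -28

No real solutions.

Let u = w^2. The equation becomes u^2 + 11u + 28 = 0.
Factor: (u + 7)(u + 4) = 0, so u = -7 or u = -4.
w^2 = -7 < 0 has no real solution.
w^2 = -4 < 0 has no real solution.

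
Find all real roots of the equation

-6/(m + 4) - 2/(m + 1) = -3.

m = -2.5907 or m = 0.2573

Multiply both sides by (m + 4)(m + 1):
-6(m + 1) - 2(m + 4) = -3(m + 4)(m + 1).
Expand and collect terms: -3m^2 - 7m + 2 = 0.
By the quadratic formula, m = (7 +/- sqrt(73)) / -6, so m ~= -2.5907 or m ~= 0.2573.
Neither value makes a denominator zero (m != -4, m != -1), so both are valid.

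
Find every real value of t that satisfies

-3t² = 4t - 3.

t = -1.8685 or t = 0.5352

Rearrange to standard form: -3t² - 4t + 3 = 0.
Discriminant: (-4)² − 4·(-3)·3 = 52.
Quadratic formula: t = (4 ± √52) / (-6).
So t = -√(13)/3 - 2/3 ≈ -1.8685 or t = -2/3 + √(13)/3 ≈ 0.5352.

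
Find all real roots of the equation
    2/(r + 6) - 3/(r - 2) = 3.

Multiply both sides by (r + 6)(r - 2):
2(r - 2) - 3(r + 6) = 3(r + 6)(r - 2).
Expand and collect terms: 3r² + 13r - 14 = 0.
By the quadratic formula, r = (-13 ± √337) / 6, so r ≈ 0.8929 or r ≈ -5.2263.
Neither value makes a denominator zero (r ≠ -6, r ≠ 2), so both are valid.

r = -5.2263 or r = 0.8929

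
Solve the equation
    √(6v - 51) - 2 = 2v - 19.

v = 8.5 or v = 10

Isolate the radical: √(6v - 51) = 2v - 17.
Square both sides: 6v - 51 = (2v - 17)².
Expand and rearrange: 4v² - 74v + 340 = 0.
Solving gives v = 10 or v = 8.5.
Check each candidate in the original equation:
  v = 10: √(9) = 3, while 2v - 17 = 3 — valid.
  v = 8.5: √(0) = 0, while 2v - 17 = 0 — valid.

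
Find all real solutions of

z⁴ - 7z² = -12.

z = -2 or z = -1.7321 or z = 1.7321 or z = 2

Let u = z². The equation becomes u² - 7u + 12 = 0.
Factor: (u - 3)(u - 4) = 0, so u = 3 or u = 4.
z² = 3 gives z = ±√(3) ≈ ±1.7321.
z² = 4 gives z = ±2.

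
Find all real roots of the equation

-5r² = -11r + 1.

r = 0.095 or r = 2.105

Rearrange to standard form: -5r² + 11r - 1 = 0.
Discriminant: (11)² − 4·(-5)·(-1) = 101.
Quadratic formula: r = (-11 ± √101) / (-10).
So r = 11/10 - √(101)/10 ≈ 0.095 or r = √(101)/10 + 11/10 ≈ 2.105.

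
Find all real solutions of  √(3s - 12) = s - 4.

s = 4 or s = 7

Square both sides: 3s - 12 = (s - 4)².
Expand and rearrange: s² - 11s + 28 = 0.
Solving gives s = 7 or s = 4.
Check each candidate in the original equation:
  s = 7: √(9) = 3, while s - 4 = 3 — valid.
  s = 4: √(0) = 0, while s - 4 = 0 — valid.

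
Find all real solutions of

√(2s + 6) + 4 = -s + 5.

Isolate the radical: √(2s + 6) = -s + 1.
Square both sides: 2s + 6 = (-s + 1)².
Expand and rearrange: s² - 4s - 5 = 0.
Solving gives s = 5 or s = -1.
Check each candidate in the original equation:
  s = 5: √(16) = 4, while -s + 1 = -4 — extraneous.
  s = -1: √(4) = 2, while -s + 1 = 2 — valid.

s = -1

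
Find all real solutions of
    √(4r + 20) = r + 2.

Square both sides: 4r + 20 = (r + 2)².
Expand and rearrange: r² - 16 = 0.
Solving gives r = 4 or r = -4.
Check each candidate in the original equation:
  r = 4: √(36) = 6, while r + 2 = 6 — valid.
  r = -4: √(4) = 2, while r + 2 = -2 — extraneous.

r = 4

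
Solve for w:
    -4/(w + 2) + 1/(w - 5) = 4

w = -2.9696 or w = 5.2196

Multiply both sides by (w + 2)(w - 5):
-4(w - 5) + (w + 2) = 4(w + 2)(w - 5).
Expand and collect terms: 4w² - 9w - 62 = 0.
By the quadratic formula, w = (9 ± √1073) / 8, so w ≈ 5.2196 or w ≈ -2.9696.
Neither value makes a denominator zero (w ≠ -2, w ≠ 5), so both are valid.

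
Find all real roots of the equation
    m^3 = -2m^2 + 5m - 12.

Rearrange: m^3 + 2m^2 - 5m + 12 = 0.
Possible rational roots are divisors of 12. Testing m = -4 gives 0, so (m + 4) is a factor.
Divide: m^3 + 2m^2 - 5m + 12 = (m + 4)(m^2 - 2m + 3).
The quadratic m^2 - 2m + 3 has discriminant -8 < 0, so no further real roots.

m = -4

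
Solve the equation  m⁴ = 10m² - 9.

Let u = m². The equation becomes u² - 10u + 9 = 0.
Factor: (u - 1)(u - 9) = 0, so u = 1 or u = 9.
m² = 1 gives m = ±1.
m² = 9 gives m = ±3.

m = -3 or m = -1 or m = 1 or m = 3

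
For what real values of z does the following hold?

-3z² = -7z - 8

Rearrange to standard form: -3z² + 7z + 8 = 0.
Discriminant: (7)² − 4·(-3)·8 = 145.
Quadratic formula: z = (-7 ± √145) / (-6).
So z = 7/6 - √(145)/6 ≈ -0.8403 or z = 7/6 + √(145)/6 ≈ 3.1736.

z = -0.8403 or z = 3.1736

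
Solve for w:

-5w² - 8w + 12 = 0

Discriminant: (-8)² − 4·(-5)·12 = 304.
Quadratic formula: w = (8 ± √304) / (-10).
So w = -2·√(19)/5 - 4/5 ≈ -2.5436 or w = -4/5 + 2·√(19)/5 ≈ 0.9436.

w = -2.5436 or w = 0.9436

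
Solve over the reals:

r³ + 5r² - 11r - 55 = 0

Possible rational roots are divisors of -55. Testing r = -5 gives 0, so (r + 5) is a factor.
Divide: r³ + 5r² - 11r - 55 = (r + 5)(r² - 11).
Apply the quadratic formula to r² - 11 = 0: r = (0 ± √44)/2, i.e. r ≈ 3.3166 or r ≈ -3.3166.

r = -5 or r = -3.3166 or r = 3.3166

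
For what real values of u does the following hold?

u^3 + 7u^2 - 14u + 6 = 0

u = -8.6904 or u = 0.6904 or u = 1

Possible rational roots are divisors of 6. Testing u = 1 gives 0, so (u - 1) is a factor.
Divide: u^3 + 7u^2 - 14u + 6 = (u - 1)(u^2 + 8u - 6).
Apply the quadratic formula to u^2 + 8u - 6 = 0: u = (-8 +/- sqrt(88))/2, i.e. u ~= 0.6904 or u ~= -8.6904.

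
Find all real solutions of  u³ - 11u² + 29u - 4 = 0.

Possible rational roots are divisors of -4. Testing u = 4 gives 0, so (u - 4) is a factor.
Divide: u³ - 11u² + 29u - 4 = (u - 4)(u² - 7u + 1).
Apply the quadratic formula to u² - 7u + 1 = 0: u = (7 ± √45)/2, i.e. u ≈ 6.8541 or u ≈ 0.1459.

u = 0.1459 or u = 4 or u = 6.8541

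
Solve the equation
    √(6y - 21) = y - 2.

Square both sides: 6y - 21 = (y - 2)².
Expand and rearrange: y² - 10y + 25 = 0.
This gives the repeated root y = 5.
Check in the original equation:
  y = 5: √(9) = 3, while y - 2 = 3 — valid.

y = 5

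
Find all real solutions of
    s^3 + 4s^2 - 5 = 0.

Possible rational roots are divisors of -5. Testing s = 1 gives 0, so (s - 1) is a factor.
Divide: s^3 + 4s^2 - 5 = (s - 1)(s^2 + 5s + 5).
Apply the quadratic formula to s^2 + 5s + 5 = 0: s = (-5 +/- sqrt(5))/2, i.e. s ~= -1.382 or s ~= -3.618.

s = -3.618 or s = -1.382 or s = 1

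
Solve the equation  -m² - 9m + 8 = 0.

m = -9.8151 or m = 0.8151

Discriminant: (-9)² − 4·(-1)·8 = 113.
Quadratic formula: m = (9 ± √113) / (-2).
So m = -√(113)/2 - 9/2 ≈ -9.8151 or m = -9/2 + √(113)/2 ≈ 0.8151.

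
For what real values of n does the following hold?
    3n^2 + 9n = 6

n = -3.5616 or n = 0.5616

Rearrange to standard form: 3n^2 + 9n - 6 = 0.
Discriminant: (9)^2 - 4*3*(-6) = 153.
Quadratic formula: n = (-9 +/- sqrt(153)) / 6.
So n = -3/2 + sqrt(17)/2 ~= 0.5616 or n = -sqrt(17)/2 - 3/2 ~= -3.5616.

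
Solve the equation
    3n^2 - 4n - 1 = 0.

Discriminant: (-4)^2 - 4*3*(-1) = 28.
Quadratic formula: n = (4 +/- sqrt(28)) / 6.
So n = 2/3 + sqrt(7)/3 ~= 1.5486 or n = 2/3 - sqrt(7)/3 ~= -0.2153.

n = -0.2153 or n = 1.5486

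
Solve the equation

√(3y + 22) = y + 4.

y = 1

Square both sides: 3y + 22 = (y + 4)².
Expand and rearrange: y² + 5y - 6 = 0.
Solving gives y = 1 or y = -6.
Check each candidate in the original equation:
  y = 1: √(25) = 5, while y + 4 = 5 — valid.
  y = -6: √(4) = 2, while y + 4 = -2 — extraneous.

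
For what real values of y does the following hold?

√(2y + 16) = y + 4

Square both sides: 2y + 16 = (y + 4)².
Expand and rearrange: y² + 6y = 0.
Solving gives y = 0 or y = -6.
Check each candidate in the original equation:
  y = 0: √(16) = 4, while y + 4 = 4 — valid.
  y = -6: √(4) = 2, while y + 4 = -2 — extraneous.

y = 0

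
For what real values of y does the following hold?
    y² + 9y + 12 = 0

Discriminant: (9)² − 4·1·12 = 33.
Quadratic formula: y = (-9 ± √33) / 2.
So y = -9/2 + √(33)/2 ≈ -1.6277 or y = -9/2 - √(33)/2 ≈ -7.3723.

y = -7.3723 or y = -1.6277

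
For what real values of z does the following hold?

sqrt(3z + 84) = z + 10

Square both sides: 3z + 84 = (z + 10)^2.
Expand and rearrange: z^2 + 17z + 16 = 0.
Solving gives z = -1 or z = -16.
Check each candidate in the original equation:
  z = -1: sqrt(81) = 9, while z + 10 = 9 — valid.
  z = -16: sqrt(36) = 6, while z + 10 = -6 — extraneous.

z = -1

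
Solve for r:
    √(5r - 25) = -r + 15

Square both sides: 5r - 25 = (-r + 15)².
Expand and rearrange: r² - 35r + 250 = 0.
Solving gives r = 25 or r = 10.
Check each candidate in the original equation:
  r = 25: √(100) = 10, while -r + 15 = -10 — extraneous.
  r = 10: √(25) = 5, while -r + 15 = 5 — valid.

r = 10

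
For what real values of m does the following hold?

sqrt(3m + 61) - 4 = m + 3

Isolate the radical: sqrt(3m + 61) = m + 7.
Square both sides: 3m + 61 = (m + 7)^2.
Expand and rearrange: m^2 + 11m - 12 = 0.
Solving gives m = 1 or m = -12.
Check each candidate in the original equation:
  m = 1: sqrt(64) = 8, while m + 7 = 8 — valid.
  m = -12: sqrt(25) = 5, while m + 7 = -5 — extraneous.

m = 1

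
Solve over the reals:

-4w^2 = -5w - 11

Rearrange to standard form: -4w^2 + 5w + 11 = 0.
Discriminant: (5)^2 - 4*(-4)*11 = 201.
Quadratic formula: w = (-5 +/- sqrt(201)) / (-8).
So w = 5/8 - sqrt(201)/8 ~= -1.1472 or w = 5/8 + sqrt(201)/8 ~= 2.3972.

w = -1.1472 or w = 2.3972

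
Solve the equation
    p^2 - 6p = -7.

p = 1.5858 or p = 4.4142

Rearrange to standard form: p^2 - 6p + 7 = 0.
Discriminant: (-6)^2 - 4*1*7 = 8.
Quadratic formula: p = (6 +/- sqrt(8)) / 2.
So p = sqrt(2) + 3 ~= 4.4142 or p = 3 - sqrt(2) ~= 1.5858.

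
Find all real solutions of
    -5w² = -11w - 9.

w = -0.6349 or w = 2.8349

Rearrange to standard form: -5w² + 11w + 9 = 0.
Discriminant: (11)² − 4·(-5)·9 = 301.
Quadratic formula: w = (-11 ± √301) / (-10).
So w = 11/10 - √(301)/10 ≈ -0.6349 or w = 11/10 + √(301)/10 ≈ 2.8349.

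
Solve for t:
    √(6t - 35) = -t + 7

t = 6

Square both sides: 6t - 35 = (-t + 7)².
Expand and rearrange: t² - 20t + 84 = 0.
Solving gives t = 14 or t = 6.
Check each candidate in the original equation:
  t = 14: √(49) = 7, while -t + 7 = -7 — extraneous.
  t = 6: √(1) = 1, while -t + 7 = 1 — valid.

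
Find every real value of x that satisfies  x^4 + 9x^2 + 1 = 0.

No real solutions.

Let u = x^2. The equation becomes u^2 + 9u + 1 = 0.
By the quadratic formula, u = -9/2 + sqrt(77)/2 or u = -9/2 - sqrt(77)/2.
x^2 = -9/2 + sqrt(77)/2 < 0 has no real solution.
x^2 = -9/2 - sqrt(77)/2 < 0 has no real solution.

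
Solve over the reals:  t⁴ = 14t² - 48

t = -2.8284 or t = -2.4495 or t = 2.4495 or t = 2.8284

Let u = t². The equation becomes u² - 14u + 48 = 0.
Factor: (u - 8)(u - 6) = 0, so u = 8 or u = 6.
t² = 8 gives t = ±2·√(2) ≈ ±2.8284.
t² = 6 gives t = ±√(6) ≈ ±2.4495.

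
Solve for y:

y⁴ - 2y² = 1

y = -1.5538 or y = 1.5538

Let u = y². The equation becomes u² - 2u - 1 = 0.
By the quadratic formula, u = 1 + √(2) or u = 1 - √(2).
y² = 1 + √(2) gives y = ±√(1 + √(2)) ≈ ±1.5538.
y² = 1 - √(2) < 0 has no real solution.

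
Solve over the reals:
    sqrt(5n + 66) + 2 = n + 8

Isolate the radical: sqrt(5n + 66) = n + 6.
Square both sides: 5n + 66 = (n + 6)^2.
Expand and rearrange: n^2 + 7n - 30 = 0.
Solving gives n = 3 or n = -10.
Check each candidate in the original equation:
  n = 3: sqrt(81) = 9, while n + 6 = 9 — valid.
  n = -10: sqrt(16) = 4, while n + 6 = -4 — extraneous.

n = 3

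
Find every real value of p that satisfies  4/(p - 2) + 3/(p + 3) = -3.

Multiply both sides by (p - 2)(p + 3):
4(p + 3) + 3(p - 2) = -3(p - 2)(p + 3).
Expand and collect terms: -3p^2 - 10p + 12 = 0.
By the quadratic formula, p = (10 +/- sqrt(244)) / -6, so p ~= -4.2701 or p ~= 0.9367.
Neither value makes a denominator zero (p != 2, p != -3), so both are valid.

p = -4.2701 or p = 0.9367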